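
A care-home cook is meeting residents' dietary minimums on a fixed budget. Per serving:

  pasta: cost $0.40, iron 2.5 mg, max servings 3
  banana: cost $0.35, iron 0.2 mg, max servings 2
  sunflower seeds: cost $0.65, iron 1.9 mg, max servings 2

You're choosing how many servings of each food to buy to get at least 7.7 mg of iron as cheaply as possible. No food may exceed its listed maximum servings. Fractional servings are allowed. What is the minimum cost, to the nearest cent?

Cost per mg of iron: pasta $0.1600, sunflower seeds $0.3421, banana $1.7500.
Take 3 servings of pasta: +7.5 mg iron for $1.20 (total $1.20, still need 0.2 mg).
Take 0.1053 servings of sunflower seeds: +0.2 mg iron for $0.07 (total $1.27, still need 0.0 mg).
Greedy by cheapest-per-mg is optimal for a single linear constraint, so the minimum cost is $1.27.

$1.27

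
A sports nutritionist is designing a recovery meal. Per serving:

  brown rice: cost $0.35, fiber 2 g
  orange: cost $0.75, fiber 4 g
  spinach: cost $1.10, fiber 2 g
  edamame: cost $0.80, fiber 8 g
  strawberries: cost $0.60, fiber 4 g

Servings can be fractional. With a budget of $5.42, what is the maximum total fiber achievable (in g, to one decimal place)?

Fiber per dollar: edamame 10, strawberries 6.667, brown rice 5.714, orange 5.333, spinach 1.818.
With no serving limits, spend the whole cost allowance on edamame: $5.42 / $0.80 × 8 g = 54.2 g.

54.2 g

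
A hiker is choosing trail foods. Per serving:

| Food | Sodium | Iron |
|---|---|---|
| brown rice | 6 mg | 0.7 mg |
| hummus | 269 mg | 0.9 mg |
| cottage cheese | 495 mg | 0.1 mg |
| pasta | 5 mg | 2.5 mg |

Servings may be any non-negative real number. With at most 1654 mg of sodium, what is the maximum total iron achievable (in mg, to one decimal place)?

Iron per mg sodium: pasta 0.5, brown rice 0.1167, hummus 0.003346, cottage cheese 0.000202.
With no serving limits, spend the whole sodium allowance on pasta: 1654 mg / 5 mg × 2.5 mg = 827.0 mg.

827.0 mg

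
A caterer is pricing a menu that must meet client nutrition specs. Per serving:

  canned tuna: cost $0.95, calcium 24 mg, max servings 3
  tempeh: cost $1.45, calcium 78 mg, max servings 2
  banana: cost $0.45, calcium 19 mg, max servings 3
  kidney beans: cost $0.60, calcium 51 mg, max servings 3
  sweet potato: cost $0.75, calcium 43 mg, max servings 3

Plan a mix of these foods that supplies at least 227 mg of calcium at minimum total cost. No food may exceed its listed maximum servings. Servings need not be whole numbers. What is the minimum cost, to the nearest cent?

$3.09

Cost per mg of calcium: kidney beans $0.0118, sweet potato $0.0174, tempeh $0.0186, banana $0.0237, canned tuna $0.0396.
Take 3 servings of kidney beans: +153.0 mg calcium for $1.80 (total $1.80, still need 74.0 mg).
Take 1.721 servings of sweet potato: +74.0 mg calcium for $1.29 (total $3.09, still need 0.0 mg).
Greedy by cheapest-per-mg is optimal for a single linear constraint, so the minimum cost is $3.09.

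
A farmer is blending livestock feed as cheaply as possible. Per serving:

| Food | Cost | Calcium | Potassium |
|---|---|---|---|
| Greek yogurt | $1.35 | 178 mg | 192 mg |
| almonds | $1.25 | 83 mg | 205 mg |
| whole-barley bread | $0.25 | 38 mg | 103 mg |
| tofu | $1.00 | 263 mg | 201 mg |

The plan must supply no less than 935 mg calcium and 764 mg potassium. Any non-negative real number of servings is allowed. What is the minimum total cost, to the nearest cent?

This is a tiny linear program; its minimum lies at a vertex of the feasible set. List the vertices and price them.
Greek yogurt only: max(935/178, 764/192) = 5.253 servings → $7.09.
almonds only: max(935/83, 764/205) = 11.27 servings → $14.08.
whole-barley bread only: max(935/38, 764/103) = 24.61 servings → $6.15.
tofu only: max(935/263, 764/201) = 3.801 servings → $3.80.
Greek yogurt + almonds: the both-tight solution has a negative serving — not a feasible corner.
Greek yogurt + whole-barley bread with both targets exact would need a negative amount; discard.
Greek yogurt + tofu with both tight: 0.8831 servings and 2.957 servings → $4.15.
almonds + whole-barley bread: intersection lies outside the first quadrant.
almonds + tofu with both tight: 0.3491 servings and 3.445 servings → $3.88.
whole-barley bread + tofu with both tight: 0.6682 servings and 3.459 servings → $3.63.
Cheapest feasible corner: $3.63.

$3.63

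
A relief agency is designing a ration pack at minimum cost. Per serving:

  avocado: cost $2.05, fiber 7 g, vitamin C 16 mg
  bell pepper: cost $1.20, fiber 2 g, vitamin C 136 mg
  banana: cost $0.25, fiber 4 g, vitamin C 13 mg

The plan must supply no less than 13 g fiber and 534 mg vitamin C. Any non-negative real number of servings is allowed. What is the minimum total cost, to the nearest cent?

$4.89

Compare the cost at each extreme point of the feasible region.
avocado only: max(13/7, 534/16) = 33.38 servings → $68.42.
bell pepper only: max(13/2, 534/136) = 6.5 servings → $7.80.
banana only: max(13/4, 534/13) = 41.08 servings → $10.27.
avocado + bell pepper with both tight: 0.7609 servings and 3.837 servings → $6.16.
avocado + banana: the both-tight solution has a negative serving — not a feasible corner.
bell pepper + banana with both tight: 3.797 servings and 1.351 servings → $4.89.
The minimum over all feasible corners is $4.89.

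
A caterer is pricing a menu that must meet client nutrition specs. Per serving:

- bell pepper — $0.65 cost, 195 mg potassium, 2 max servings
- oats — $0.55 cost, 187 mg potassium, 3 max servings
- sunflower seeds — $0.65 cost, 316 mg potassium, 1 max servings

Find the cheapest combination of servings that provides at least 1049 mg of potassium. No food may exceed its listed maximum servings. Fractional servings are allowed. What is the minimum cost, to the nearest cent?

Cost per mg of potassium: sunflower seeds $0.0021, oats $0.0029, bell pepper $0.0033.
Take 1 serving of sunflower seeds: +316.0 mg potassium for $0.65 (total $0.65, still need 733.0 mg).
Take 3 servings of oats: +561.0 mg potassium for $1.65 (total $2.30, still need 172.0 mg).
Take 0.8821 servings of bell pepper: +172.0 mg potassium for $0.57 (total $2.87, still need 0.0 mg).
Greedy by cheapest-per-mg is optimal for a single linear constraint, so the minimum cost is $2.87.

$2.87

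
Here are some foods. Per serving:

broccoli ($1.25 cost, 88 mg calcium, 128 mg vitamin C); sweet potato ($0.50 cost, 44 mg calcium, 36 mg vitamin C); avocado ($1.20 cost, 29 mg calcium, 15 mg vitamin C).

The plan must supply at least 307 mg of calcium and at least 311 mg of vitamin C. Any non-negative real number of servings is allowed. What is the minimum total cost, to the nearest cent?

Minimising a linear cost over {calcium ≥ 307, vitamin C ≥ 311, servings ≥ 0} — the optimum is at a vertex, using one or two foods.
broccoli only: max(307/88, 311/128) = 3.489 servings → $4.36.
sweet potato only: max(307/44, 311/36) = 8.639 servings → $4.32.
avocado only: max(307/29, 311/15) = 20.73 servings → $24.88.
broccoli + sweet potato with both tight: 1.068 servings and 4.841 servings → $3.76.
broccoli + avocado with both tight: 1.845 servings and 4.987 servings → $8.29.
sweet potato + avocado: the both-tight solution has a negative serving — not a feasible corner.
Cheapest feasible corner: $3.76.

$3.76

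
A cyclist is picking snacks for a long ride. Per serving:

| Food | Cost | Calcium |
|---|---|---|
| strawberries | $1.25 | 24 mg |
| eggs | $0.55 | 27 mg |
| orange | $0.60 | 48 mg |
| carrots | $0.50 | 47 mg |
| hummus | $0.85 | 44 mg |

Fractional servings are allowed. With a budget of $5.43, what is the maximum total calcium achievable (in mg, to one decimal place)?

Calcium per dollar: carrots 94, orange 80, hummus 51.76, eggs 49.09, strawberries 19.2.
With no serving limits, spend the whole cost allowance on carrots: $5.43 / $0.50 × 47 mg = 510.4 mg.

510.4 mg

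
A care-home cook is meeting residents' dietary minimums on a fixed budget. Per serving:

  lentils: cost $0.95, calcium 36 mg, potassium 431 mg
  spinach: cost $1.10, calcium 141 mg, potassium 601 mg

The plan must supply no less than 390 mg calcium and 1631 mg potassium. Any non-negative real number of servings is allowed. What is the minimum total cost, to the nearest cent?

At the optimum either one food covers both requirements or two foods hit both targets exactly; no other combination can be cheaper.
lentils only: max(390/36, 1631/431) = 10.83 servings → $10.29.
spinach only: max(390/141, 1631/601) = 2.766 servings → $3.04.
lentils + spinach: the both-tight solution has a negative serving — not a feasible corner.
Cheapest feasible corner: $3.04.

$3.04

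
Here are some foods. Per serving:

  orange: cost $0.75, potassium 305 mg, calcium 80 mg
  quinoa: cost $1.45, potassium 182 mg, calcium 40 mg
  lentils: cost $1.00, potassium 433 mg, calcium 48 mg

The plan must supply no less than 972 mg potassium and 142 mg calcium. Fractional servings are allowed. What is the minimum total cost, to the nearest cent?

$2.28

Compare the cost at each extreme point of the feasible region.
orange only: max(972/305, 142/80) = 3.187 servings → $2.39.
quinoa only: max(972/182, 142/40) = 5.341 servings → $7.74.
lentils only: max(972/433, 142/48) = 2.958 servings → $2.96.
orange + quinoa: intersection lies outside the first quadrant.
orange + lentils with both tight: 0.7415 servings and 1.722 servings → $2.28.
quinoa + lentils with both tight: 1.728 servings and 1.519 servings → $4.02.
So the least-cost plan costs $2.28.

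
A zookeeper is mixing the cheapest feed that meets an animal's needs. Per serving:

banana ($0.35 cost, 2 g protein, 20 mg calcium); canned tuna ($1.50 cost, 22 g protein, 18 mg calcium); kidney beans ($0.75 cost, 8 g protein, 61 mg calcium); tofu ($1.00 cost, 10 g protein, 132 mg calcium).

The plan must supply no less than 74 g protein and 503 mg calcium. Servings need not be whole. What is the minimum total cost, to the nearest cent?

$6.18

With two linear requirements the optimum uses one or two foods; enumerate the corners.
banana only: max(74/2, 503/20) = 37 servings → $12.95.
canned tuna only: max(74/22, 503/18) = 27.94 servings → $41.92.
kidney beans only: max(74/8, 503/61) = 9.25 servings → $6.94.
tofu only: max(74/10, 503/132) = 7.4 servings → $7.40.
banana + canned tuna with both tight: 24.09 servings and 1.173 servings → $10.19.
banana + kidney beans: intersection lies outside the first quadrant.
banana + tofu with both targets exact would need a negative amount; discard.
canned tuna + kidney beans with both tight: 0.409 servings and 8.125 servings → $6.71.
canned tuna + tofu with both tight: 1.739 servings and 3.573 servings → $6.18.
kidney beans + tofu with both targets exact would need a negative amount; discard.
So the least-cost plan costs $6.18.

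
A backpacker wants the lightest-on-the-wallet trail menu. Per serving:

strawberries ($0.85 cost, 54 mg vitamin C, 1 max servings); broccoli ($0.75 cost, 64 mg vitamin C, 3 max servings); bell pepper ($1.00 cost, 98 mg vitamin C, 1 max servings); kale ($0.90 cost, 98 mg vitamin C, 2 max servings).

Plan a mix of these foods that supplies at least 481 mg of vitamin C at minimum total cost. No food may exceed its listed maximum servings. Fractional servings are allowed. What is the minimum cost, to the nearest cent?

Cost per mg of vitamin C: kale $0.0092, bell pepper $0.0102, broccoli $0.0117, strawberries $0.0157.
Take 2 servings of kale: +196.0 mg vitamin C for $1.80 (total $1.80, still need 285.0 mg).
Take 1 serving of bell pepper: +98.0 mg vitamin C for $1.00 (total $2.80, still need 187.0 mg).
Take 2.922 servings of broccoli: +187.0 mg vitamin C for $2.19 (total $4.99, still need 0.0 mg).
Greedy by cheapest-per-mg is optimal for a single linear constraint, so the minimum cost is $4.99.

$4.99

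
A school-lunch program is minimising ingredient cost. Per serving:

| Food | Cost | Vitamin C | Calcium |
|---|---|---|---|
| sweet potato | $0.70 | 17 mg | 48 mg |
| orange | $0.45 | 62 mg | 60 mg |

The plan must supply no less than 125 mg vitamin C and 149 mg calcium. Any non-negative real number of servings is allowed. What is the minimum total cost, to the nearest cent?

Minimising a linear cost over {vitamin C ≥ 125, calcium ≥ 149, servings ≥ 0} — the optimum is at a vertex, using one or two foods.
sweet potato only: max(125/17, 149/48) = 7.353 servings → $5.15.
orange only: max(125/62, 149/60) = 2.483 servings → $1.12.
sweet potato + orange with both tight: 0.8885 servings and 1.772 servings → $1.42.
So the least-cost plan costs $1.12.

$1.12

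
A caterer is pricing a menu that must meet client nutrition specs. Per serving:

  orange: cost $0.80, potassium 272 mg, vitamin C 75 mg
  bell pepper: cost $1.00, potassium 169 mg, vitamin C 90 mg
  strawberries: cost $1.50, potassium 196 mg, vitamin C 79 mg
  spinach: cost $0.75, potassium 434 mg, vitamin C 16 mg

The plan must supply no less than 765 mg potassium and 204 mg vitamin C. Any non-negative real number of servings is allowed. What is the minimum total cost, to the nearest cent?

Check every corner: each single food scaled to meet both minima, and each pair solved so both constraints bind.
orange only: max(765/272, 204/75) = 2.812 servings → $2.25.
bell pepper only: max(765/169, 204/90) = 4.527 servings → $4.53.
strawberries only: max(765/196, 204/79) = 3.903 servings → $5.85.
spinach only: max(765/434, 204/16) = 12.75 servings → $9.56.
orange + bell pepper: intersection lies outside the first quadrant.
orange + strawberries with both targets exact would need a negative amount; discard.
orange + spinach with both tight: 2.706 servings and 0.06692 servings → $2.21.
bell pepper + strawberries: intersection lies outside the first quadrant.
bell pepper + spinach with both tight: 2.099 servings and 0.9455 servings → $2.81.
strawberries + spinach with both tight: 2.449 servings and 0.6565 servings → $4.17.
Cheapest feasible corner: $2.21.

$2.21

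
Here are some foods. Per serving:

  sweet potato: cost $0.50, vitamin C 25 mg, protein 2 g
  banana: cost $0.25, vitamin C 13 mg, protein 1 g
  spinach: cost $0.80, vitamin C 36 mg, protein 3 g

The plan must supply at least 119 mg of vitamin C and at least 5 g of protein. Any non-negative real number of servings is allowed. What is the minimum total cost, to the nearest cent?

$2.29

The cheapest plan sits at a corner of the feasible region — with two constraints it uses at most two foods.
sweet potato only: max(119/25, 5/2) = 4.76 servings → $2.38.
banana only: max(119/13, 5/1) = 9.154 servings → $2.29.
spinach only: max(119/36, 5/3) = 3.306 servings → $2.64.
sweet potato + banana with both targets exact would need a negative amount; discard.
sweet potato + spinach: intersection lies outside the first quadrant.
banana + spinach: the both-tight solution has a negative serving — not a feasible corner.
The minimum over all feasible corners is $2.29.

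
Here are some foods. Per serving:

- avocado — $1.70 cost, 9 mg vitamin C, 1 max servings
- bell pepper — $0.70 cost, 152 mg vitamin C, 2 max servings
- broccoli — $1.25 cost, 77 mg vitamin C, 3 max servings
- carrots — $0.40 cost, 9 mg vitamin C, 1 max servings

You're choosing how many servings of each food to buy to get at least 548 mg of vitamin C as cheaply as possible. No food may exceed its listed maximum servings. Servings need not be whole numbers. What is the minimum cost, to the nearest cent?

$6.31

Cost per mg of vitamin C: bell pepper $0.0046, broccoli $0.0162, carrots $0.0444, avocado $0.1889.
Take 2 servings of bell pepper: +304.0 mg vitamin C for $1.40 (total $1.40, still need 244.0 mg).
Take 3 servings of broccoli: +231.0 mg vitamin C for $3.75 (total $5.15, still need 13.0 mg).
Take 1 serving of carrots: +9.0 mg vitamin C for $0.40 (total $5.55, still need 4.0 mg).
Take 0.4444 servings of avocado: +4.0 mg vitamin C for $0.76 (total $6.31, still need 0.0 mg).
Greedy by cheapest-per-mg is optimal for a single linear constraint, so the minimum cost is $6.31.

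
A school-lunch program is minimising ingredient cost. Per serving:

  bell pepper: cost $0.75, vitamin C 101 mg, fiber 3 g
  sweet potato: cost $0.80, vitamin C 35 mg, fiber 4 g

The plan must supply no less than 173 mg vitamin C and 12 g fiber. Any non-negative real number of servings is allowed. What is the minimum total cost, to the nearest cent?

The cheapest plan sits at a corner of the feasible region — with two constraints it uses at most two foods.
bell pepper only: max(173/101, 12/3) = 4 servings → $3.00.
sweet potato only: max(173/35, 12/4) = 4.943 servings → $3.95.
bell pepper + sweet potato with both tight: 0.9097 servings and 2.318 servings → $2.54.
So the least-cost plan costs $2.54.

$2.54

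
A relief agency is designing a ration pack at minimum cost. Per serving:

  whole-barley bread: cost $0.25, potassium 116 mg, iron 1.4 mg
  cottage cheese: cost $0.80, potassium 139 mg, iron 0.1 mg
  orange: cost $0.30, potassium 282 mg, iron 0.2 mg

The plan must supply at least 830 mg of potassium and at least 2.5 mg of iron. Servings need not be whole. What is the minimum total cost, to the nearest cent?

The cheapest plan sits at a corner of the feasible region — with two constraints it uses at most two foods.
whole-barley bread only: max(830/116, 2.5/1.4) = 7.155 servings → $1.79.
cottage cheese only: max(830/139, 2.5/0.1) = 25 servings → $20.00.
orange only: max(830/282, 2.5/0.2) = 12.5 servings → $3.75.
whole-barley bread + cottage cheese with both tight: 1.445 servings and 4.765 servings → $4.17.
whole-barley bread + orange with both tight: 1.45 servings and 2.347 servings → $1.07.
cottage cheese + orange: the both-tight solution has a negative serving — not a feasible corner.
The minimum over all feasible corners is $1.07.

$1.07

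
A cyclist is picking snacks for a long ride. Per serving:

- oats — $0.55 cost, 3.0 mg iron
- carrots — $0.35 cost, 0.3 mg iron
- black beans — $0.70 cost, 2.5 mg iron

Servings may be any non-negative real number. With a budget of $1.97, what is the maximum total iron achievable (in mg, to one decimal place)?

Iron per dollar: oats 5.455, black beans 3.571, carrots 0.8571.
With no serving limits, spend the whole cost allowance on oats: $1.97 / $0.55 × 3.0 mg = 10.7 mg.

10.7 mg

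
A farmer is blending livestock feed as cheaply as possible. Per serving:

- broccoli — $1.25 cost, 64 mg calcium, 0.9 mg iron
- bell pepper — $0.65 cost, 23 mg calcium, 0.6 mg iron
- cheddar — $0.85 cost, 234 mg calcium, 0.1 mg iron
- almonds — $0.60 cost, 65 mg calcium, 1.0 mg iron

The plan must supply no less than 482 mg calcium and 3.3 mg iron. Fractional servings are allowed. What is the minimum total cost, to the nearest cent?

At the optimum either one food covers both requirements or two foods hit both targets exactly; no other combination can be cheaper.
broccoli only: max(482/64, 3.3/0.9) = 7.531 servings → $9.41.
bell pepper only: max(482/23, 3.3/0.6) = 20.96 servings → $13.62.
cheddar only: max(482/234, 3.3/0.1) = 33 servings → $28.05.
almonds only: max(482/65, 3.3/1.0) = 7.415 servings → $4.45.
broccoli + bell pepper: the both-tight solution has a negative serving — not a feasible corner.
broccoli + cheddar with both tight: 3.546 servings and 1.09 servings → $5.36.
broccoli + almonds: the both-tight solution has a negative serving — not a feasible corner.
bell pepper + cheddar with both tight: 5.243 servings and 1.545 servings → $4.72.
bell pepper + almonds: intersection lies outside the first quadrant.
cheddar + almonds with both tight: 1.176 servings and 3.182 servings → $2.91.
So the least-cost plan costs $2.91.

$2.91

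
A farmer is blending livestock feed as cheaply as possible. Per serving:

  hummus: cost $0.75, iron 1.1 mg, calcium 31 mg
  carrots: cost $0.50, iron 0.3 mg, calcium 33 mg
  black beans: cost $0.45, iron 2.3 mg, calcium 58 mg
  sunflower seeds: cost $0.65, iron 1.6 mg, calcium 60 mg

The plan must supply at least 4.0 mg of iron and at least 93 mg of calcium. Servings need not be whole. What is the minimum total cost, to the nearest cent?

$0.78

Minimising a linear cost over {iron ≥ 4.0, calcium ≥ 93, servings ≥ 0} — the optimum is at a vertex, using one or two foods.
hummus only: max(4.0/1.1, 93/31) = 3.636 servings → $2.73.
carrots only: max(4.0/0.3, 93/33) = 13.33 servings → $6.67.
black beans only: max(4.0/2.3, 93/58) = 1.739 servings → $0.78.
sunflower seeds only: max(4.0/1.6, 93/60) = 2.5 servings → $1.62.
hummus + carrots: intersection lies outside the first quadrant.
hummus + black beans: the both-tight solution has a negative serving — not a feasible corner.
hummus + sunflower seeds: the both-tight solution has a negative serving — not a feasible corner.
carrots + black beans with both targets exact would need a negative amount; discard.
carrots + sunflower seeds: intersection lies outside the first quadrant.
black beans + sunflower seeds: intersection lies outside the first quadrant.
Cheapest feasible corner: $0.78.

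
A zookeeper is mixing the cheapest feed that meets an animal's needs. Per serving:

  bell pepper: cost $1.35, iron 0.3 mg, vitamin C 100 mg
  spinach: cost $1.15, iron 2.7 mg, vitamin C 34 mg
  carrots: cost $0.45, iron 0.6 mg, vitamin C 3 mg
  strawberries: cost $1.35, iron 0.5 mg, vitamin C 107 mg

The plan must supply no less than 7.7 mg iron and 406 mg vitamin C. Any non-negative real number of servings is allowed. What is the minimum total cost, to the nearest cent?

$6.77

With two linear requirements the optimum uses one or two foods; enumerate the corners.
bell pepper only: max(7.7/0.3, 406/100) = 25.67 servings → $34.65.
spinach only: max(7.7/2.7, 406/34) = 11.94 servings → $13.73.
carrots only: max(7.7/0.6, 406/3) = 135.3 servings → $60.90.
strawberries only: max(7.7/0.5, 406/107) = 15.4 servings → $20.79.
bell pepper + spinach with both tight: 3.212 servings and 2.495 servings → $7.21.
bell pepper + carrots with both tight: 3.731 servings and 10.97 servings → $9.97.
bell pepper + strawberries: the both-tight solution has a negative serving — not a feasible corner.
spinach + carrots: the both-tight solution has a negative serving — not a feasible corner.
spinach + strawberries with both tight: 2.284 servings and 3.069 servings → $6.77.
carrots + strawberries with both tight: 9.903 servings and 3.517 servings → $9.20.
So the least-cost plan costs $6.77.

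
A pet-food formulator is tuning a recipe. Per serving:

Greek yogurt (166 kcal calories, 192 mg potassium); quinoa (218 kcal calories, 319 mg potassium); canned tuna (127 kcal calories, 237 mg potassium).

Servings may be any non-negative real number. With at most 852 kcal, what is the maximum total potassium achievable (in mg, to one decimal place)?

1590.0 mg

Potassium per kcal: canned tuna 1.866, quinoa 1.463, Greek yogurt 1.157.
With no serving limits, spend the whole calories allowance on canned tuna: 852 kcal / 127 kcal × 237 mg = 1590.0 mg.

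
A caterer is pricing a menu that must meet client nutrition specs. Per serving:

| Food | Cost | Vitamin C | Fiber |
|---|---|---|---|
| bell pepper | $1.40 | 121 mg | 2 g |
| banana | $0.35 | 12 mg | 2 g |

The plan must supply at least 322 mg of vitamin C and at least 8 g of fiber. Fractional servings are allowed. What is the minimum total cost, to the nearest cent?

The cheapest plan sits at a corner of the feasible region — with two constraints it uses at most two foods.
bell pepper only: max(322/121, 8/2) = 4 servings → $5.60.
banana only: max(322/12, 8/2) = 26.83 servings → $9.39.
bell pepper + banana with both tight: 2.514 servings and 1.486 servings → $4.04.
The minimum over all feasible corners is $4.04.

$4.04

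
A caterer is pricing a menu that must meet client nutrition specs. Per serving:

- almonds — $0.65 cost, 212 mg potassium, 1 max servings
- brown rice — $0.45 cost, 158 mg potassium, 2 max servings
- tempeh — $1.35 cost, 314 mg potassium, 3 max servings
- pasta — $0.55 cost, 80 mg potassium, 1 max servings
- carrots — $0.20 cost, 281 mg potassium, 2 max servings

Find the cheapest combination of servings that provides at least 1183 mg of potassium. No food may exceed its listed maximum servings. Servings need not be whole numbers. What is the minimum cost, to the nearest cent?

$2.35

Cost per mg of potassium: carrots $0.0007, brown rice $0.0028, almonds $0.0031, tempeh $0.0043, pasta $0.0069.
Take 2 servings of carrots: +562.0 mg potassium for $0.40 (total $0.40, still need 621.0 mg).
Take 2 servings of brown rice: +316.0 mg potassium for $0.90 (total $1.30, still need 305.0 mg).
Take 1 serving of almonds: +212.0 mg potassium for $0.65 (total $1.95, still need 93.0 mg).
Take 0.2962 servings of tempeh: +93.0 mg potassium for $0.40 (total $2.35, still need 0.0 mg).
Filling from the cheapest source first is optimal under one linear minimum: $2.35.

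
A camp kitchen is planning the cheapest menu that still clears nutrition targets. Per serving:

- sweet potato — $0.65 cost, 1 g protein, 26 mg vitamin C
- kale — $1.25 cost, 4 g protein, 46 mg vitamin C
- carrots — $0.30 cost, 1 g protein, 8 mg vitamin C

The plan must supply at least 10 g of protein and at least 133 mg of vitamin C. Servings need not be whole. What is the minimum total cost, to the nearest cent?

$3.54

An LP optimum is at a vertex; with two nutrient constraints at most two foods are used. Check each candidate.
sweet potato only: max(10/1, 133/26) = 10 servings → $6.50.
kale only: max(10/4, 133/46) = 2.891 servings → $3.61.
carrots only: max(10/1, 133/8) = 16.62 servings → $4.99.
sweet potato + kale with both tight: 1.241 servings and 2.19 servings → $3.54.
sweet potato + carrots with both tight: 2.944 servings and 7.056 servings → $4.03.
kale + carrots: the both-tight solution has a negative serving — not a feasible corner.
The minimum over all feasible corners is $3.54.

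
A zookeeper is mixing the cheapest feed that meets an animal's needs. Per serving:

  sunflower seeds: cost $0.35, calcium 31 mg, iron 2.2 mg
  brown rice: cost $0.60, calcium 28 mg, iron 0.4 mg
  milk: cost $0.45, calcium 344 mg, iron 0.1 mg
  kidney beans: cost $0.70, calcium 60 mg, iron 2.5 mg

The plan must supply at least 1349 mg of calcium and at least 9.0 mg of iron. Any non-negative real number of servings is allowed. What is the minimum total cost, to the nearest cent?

$2.98

For a min-cost LP with two ≥-constraints, a basic feasible solution has at most two positive variables.
sunflower seeds only: max(1349/31, 9.0/2.2) = 43.52 servings → $15.23.
brown rice only: max(1349/28, 9.0/0.4) = 48.18 servings → $28.91.
milk only: max(1349/344, 9.0/0.1) = 90 servings → $40.50.
kidney beans only: max(1349/60, 9.0/2.5) = 22.48 servings → $15.74.
sunflower seeds + brown rice with both targets exact would need a negative amount; discard.
sunflower seeds + milk with both tight: 3.929 servings and 3.567 servings → $2.98.
sunflower seeds + kidney beans with both targets exact would need a negative amount; discard.
brown rice + milk with both tight: 21.97 servings and 2.134 servings → $14.14.
brown rice + kidney beans: the both-tight solution has a negative serving — not a feasible corner.
milk + kidney beans with both tight: 3.317 servings and 3.467 servings → $3.92.
The minimum over all feasible corners is $2.98.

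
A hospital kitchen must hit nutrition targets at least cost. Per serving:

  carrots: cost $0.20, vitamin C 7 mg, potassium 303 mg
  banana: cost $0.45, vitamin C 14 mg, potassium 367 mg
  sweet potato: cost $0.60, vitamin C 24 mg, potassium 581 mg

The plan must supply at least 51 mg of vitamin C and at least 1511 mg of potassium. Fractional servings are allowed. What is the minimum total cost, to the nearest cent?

The cheapest plan sits at a corner of the feasible region — with two constraints it uses at most two foods.
carrots only: max(51/7, 1511/303) = 7.286 servings → $1.46.
banana only: max(51/14, 1511/367) = 4.117 servings → $1.85.
sweet potato only: max(51/24, 1511/581) = 2.601 servings → $1.56.
carrots + banana with both tight: 1.457 servings and 2.915 servings → $1.60.
carrots + sweet potato with both tight: 2.07 servings and 1.521 servings → $1.33.
banana + sweet potato with both targets exact would need a negative amount; discard.
Cheapest feasible corner: $1.33.

$1.33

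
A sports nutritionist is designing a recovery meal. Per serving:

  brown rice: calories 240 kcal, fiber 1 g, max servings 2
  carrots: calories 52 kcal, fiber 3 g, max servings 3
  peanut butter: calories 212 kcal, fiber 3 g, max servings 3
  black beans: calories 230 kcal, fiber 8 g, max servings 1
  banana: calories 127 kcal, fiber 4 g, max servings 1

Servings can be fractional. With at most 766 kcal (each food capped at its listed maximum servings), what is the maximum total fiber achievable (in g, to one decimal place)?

Fiber per kcal: carrots 0.05769, black beans 0.03478, banana 0.0315, peanut butter 0.01415, brown rice 0.004167.
Take 3 servings of carrots: uses 156 kcal, +9.0 g fiber (running total 9.0 g).
Take 1 serving of black beans: uses 230 kcal, +8.0 g fiber (running total 17.0 g).
Take 1 serving of banana: uses 127 kcal, +4.0 g fiber (running total 21.0 g).
Take 1.193 servings of peanut butter: uses 253 kcal, +3.6 g fiber (running total 24.6 g).
Greedy by best ratio exhausts the calories allowance optimally: 24.6 g.

24.6 g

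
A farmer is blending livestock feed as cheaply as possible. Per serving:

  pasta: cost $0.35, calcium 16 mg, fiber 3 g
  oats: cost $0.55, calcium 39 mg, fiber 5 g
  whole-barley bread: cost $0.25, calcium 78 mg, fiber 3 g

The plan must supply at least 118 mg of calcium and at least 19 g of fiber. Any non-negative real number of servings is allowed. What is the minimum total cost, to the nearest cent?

$1.58

This is a tiny linear program; its minimum lies at a vertex of the feasible set. List the vertices and price them.
pasta only: max(118/16, 19/3) = 7.375 servings → $2.58.
oats only: max(118/39, 19/5) = 3.8 servings → $2.09.
whole-barley bread only: max(118/78, 19/3) = 6.333 servings → $1.58.
pasta + oats with both tight: 4.081 servings and 1.351 servings → $2.17.
pasta + whole-barley bread with both tight: 6.065 servings and 0.2688 servings → $2.19.
oats + whole-barley bread: the both-tight solution has a negative serving — not a feasible corner.
Cheapest feasible corner: $1.58.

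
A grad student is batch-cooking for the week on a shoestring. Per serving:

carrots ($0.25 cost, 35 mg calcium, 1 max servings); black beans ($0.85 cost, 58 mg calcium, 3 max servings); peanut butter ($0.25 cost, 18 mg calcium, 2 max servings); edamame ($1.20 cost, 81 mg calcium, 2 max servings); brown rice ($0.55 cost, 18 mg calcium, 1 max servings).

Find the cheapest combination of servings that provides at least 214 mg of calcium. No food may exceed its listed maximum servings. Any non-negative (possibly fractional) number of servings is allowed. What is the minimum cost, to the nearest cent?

Cost per mg of calcium: carrots $0.0071, peanut butter $0.0139, black beans $0.0147, edamame $0.0148, brown rice $0.0306.
Take 1 serving of carrots: +35.0 mg calcium for $0.25 (total $0.25, still need 179.0 mg).
Take 2 servings of peanut butter: +36.0 mg calcium for $0.50 (total $0.75, still need 143.0 mg).
Take 2.466 servings of black beans: +143.0 mg calcium for $2.10 (total $2.85, still need 0.0 mg).
Filling from the cheapest source first is optimal under one linear minimum: $2.85.

$2.85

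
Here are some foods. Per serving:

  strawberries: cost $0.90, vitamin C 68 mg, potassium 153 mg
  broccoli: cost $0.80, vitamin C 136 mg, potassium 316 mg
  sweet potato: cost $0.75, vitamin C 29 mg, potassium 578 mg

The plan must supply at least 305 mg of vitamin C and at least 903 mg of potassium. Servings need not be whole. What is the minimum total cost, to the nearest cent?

strawberries only: max(305/68, 903/153) = 5.902 servings → $5.31.
broccoli only: max(305/136, 903/316) = 2.858 servings → $2.29.
sweet potato only: max(305/29, 903/578) = 10.52 servings → $7.89.
strawberries + broccoli: the both-tight solution has a negative serving — not a feasible corner.
strawberries + sweet potato with both tight: 4.305 servings and 0.4227 servings → $4.19.
broccoli + sweet potato with both tight: 2.161 servings and 0.3806 servings → $2.01.
The minimum over all feasible corners is $2.01.

$2.01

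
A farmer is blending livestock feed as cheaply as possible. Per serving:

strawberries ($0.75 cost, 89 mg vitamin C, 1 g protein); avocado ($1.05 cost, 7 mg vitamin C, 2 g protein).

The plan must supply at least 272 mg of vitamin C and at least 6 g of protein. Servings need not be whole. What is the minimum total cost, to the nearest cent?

$3.81

With two linear requirements the optimum uses one or two foods; enumerate the corners.
strawberries only: max(272/89, 6/1) = 6 servings → $4.50.
avocado only: max(272/7, 6/2) = 38.86 servings → $40.80.
strawberries + avocado with both tight: 2.936 servings and 1.532 servings → $3.81.
Cheapest feasible corner: $3.81.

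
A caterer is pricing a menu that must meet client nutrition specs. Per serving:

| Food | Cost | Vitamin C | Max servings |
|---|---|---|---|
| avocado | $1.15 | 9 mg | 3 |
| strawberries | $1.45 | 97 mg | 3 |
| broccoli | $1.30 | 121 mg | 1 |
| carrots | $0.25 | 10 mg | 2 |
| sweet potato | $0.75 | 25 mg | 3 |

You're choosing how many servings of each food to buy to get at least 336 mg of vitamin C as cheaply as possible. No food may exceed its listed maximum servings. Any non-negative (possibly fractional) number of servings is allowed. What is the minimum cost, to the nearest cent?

Cost per mg of vitamin C: broccoli $0.0107, strawberries $0.0149, carrots $0.0250, sweet potato $0.0300, avocado $0.1278.
Take 1 serving of broccoli: +121.0 mg vitamin C for $1.30 (total $1.30, still need 215.0 mg).
Take 2.216 servings of strawberries: +215.0 mg vitamin C for $3.21 (total $4.51, still need 0.0 mg).
Filling from the cheapest source first is optimal under one linear minimum: $4.51.

$4.51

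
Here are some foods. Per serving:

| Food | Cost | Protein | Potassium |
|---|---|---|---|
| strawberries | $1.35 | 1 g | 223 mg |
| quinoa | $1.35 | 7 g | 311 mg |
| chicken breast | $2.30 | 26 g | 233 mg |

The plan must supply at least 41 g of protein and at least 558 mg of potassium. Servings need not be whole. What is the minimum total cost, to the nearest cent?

With two linear requirements the optimum uses one or two foods; enumerate the corners.
strawberries only: max(41/1, 558/223) = 41 servings → $55.35.
quinoa only: max(41/7, 558/311) = 5.857 servings → $7.91.
chicken breast only: max(41/26, 558/233) = 2.395 servings → $5.51.
strawberries + quinoa: intersection lies outside the first quadrant.
strawberries + chicken breast with both tight: 0.8904 servings and 1.543 servings → $4.75.
quinoa + chicken breast with both tight: 0.7676 servings and 1.37 servings → $4.19.
Cheapest feasible corner: $4.19.

$4.19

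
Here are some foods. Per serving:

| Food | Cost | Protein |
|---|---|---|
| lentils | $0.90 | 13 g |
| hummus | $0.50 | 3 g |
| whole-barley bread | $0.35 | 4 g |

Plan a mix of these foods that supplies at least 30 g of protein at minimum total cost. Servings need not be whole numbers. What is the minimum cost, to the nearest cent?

$2.08

Cost per g of protein: lentils $0.0692, whole-barley bread $0.0875, hummus $0.1667.
With no serving limits, use only lentils: 30 g / 13 g = 2.308 servings × $0.90 = $2.08.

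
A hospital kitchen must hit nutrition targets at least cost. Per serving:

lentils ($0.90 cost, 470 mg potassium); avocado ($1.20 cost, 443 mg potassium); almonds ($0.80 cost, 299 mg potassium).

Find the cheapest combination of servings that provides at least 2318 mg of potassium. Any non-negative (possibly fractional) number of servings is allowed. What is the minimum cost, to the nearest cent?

Cost per mg of potassium: lentils $0.0019, almonds $0.0027, avocado $0.0027.
With no serving limits, use only lentils: 2318 mg / 470 mg = 4.932 servings × $0.90 = $4.44.

$4.44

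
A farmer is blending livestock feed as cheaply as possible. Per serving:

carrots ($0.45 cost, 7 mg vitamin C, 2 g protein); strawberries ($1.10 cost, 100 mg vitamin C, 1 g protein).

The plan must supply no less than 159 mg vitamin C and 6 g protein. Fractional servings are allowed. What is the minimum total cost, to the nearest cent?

$2.60

carrots only: max(159/7, 6/2) = 22.71 servings → $10.22.
strawberries only: max(159/100, 6/1) = 6 servings → $6.60.
carrots + strawberries with both tight: 2.285 servings and 1.43 servings → $2.60.
So the least-cost plan costs $2.60.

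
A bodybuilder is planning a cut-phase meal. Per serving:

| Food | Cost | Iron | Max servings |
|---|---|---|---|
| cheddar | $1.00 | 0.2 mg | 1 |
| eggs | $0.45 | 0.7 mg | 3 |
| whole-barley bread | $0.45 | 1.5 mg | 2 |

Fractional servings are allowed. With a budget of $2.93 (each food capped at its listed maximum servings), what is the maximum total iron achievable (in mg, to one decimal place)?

5.2 mg

Iron per dollar: whole-barley bread 3.333, eggs 1.556, cheddar 0.2.
Take 2 servings of whole-barley bread: spends $0.90, +3.0 mg iron (running total 3.0 mg).
Take 3 servings of eggs: spends $1.35, +2.1 mg iron (running total 5.1 mg).
Take 0.68 servings of cheddar: spends $0.68, +0.1 mg iron (running total 5.2 mg).
Greedy by best ratio exhausts the cost allowance optimally: 5.2 mg.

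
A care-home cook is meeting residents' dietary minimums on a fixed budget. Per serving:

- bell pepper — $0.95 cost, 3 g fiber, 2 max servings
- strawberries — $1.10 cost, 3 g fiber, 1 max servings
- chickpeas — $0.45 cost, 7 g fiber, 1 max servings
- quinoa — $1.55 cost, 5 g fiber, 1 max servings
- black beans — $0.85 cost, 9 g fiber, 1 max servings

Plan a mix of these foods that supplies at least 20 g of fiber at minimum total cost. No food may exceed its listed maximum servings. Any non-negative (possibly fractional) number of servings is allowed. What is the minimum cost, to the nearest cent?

$2.54

Cost per g of fiber: chickpeas $0.0643, black beans $0.0944, quinoa $0.3100, bell pepper $0.3167, strawberries $0.3667.
Take 1 serving of chickpeas: +7.0 g fiber for $0.45 (total $0.45, still need 13.0 g).
Take 1 serving of black beans: +9.0 g fiber for $0.85 (total $1.30, still need 4.0 g).
Take 0.8 servings of quinoa: +4.0 g fiber for $1.24 (total $2.54, still need 0.0 g).
Filling from the cheapest source first is optimal under one linear minimum: $2.54.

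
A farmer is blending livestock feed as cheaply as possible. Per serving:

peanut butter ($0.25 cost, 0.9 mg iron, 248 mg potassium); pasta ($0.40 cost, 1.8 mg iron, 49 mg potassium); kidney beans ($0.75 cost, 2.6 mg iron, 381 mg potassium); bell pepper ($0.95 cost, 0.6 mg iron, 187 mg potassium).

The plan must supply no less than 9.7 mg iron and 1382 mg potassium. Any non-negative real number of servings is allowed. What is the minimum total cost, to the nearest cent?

The cheapest plan sits at a corner of the feasible region — with two constraints it uses at most two foods.
peanut butter only: max(9.7/0.9, 1382/248) = 10.78 servings → $2.69.
pasta only: max(9.7/1.8, 1382/49) = 28.2 servings → $11.28.
kidney beans only: max(9.7/2.6, 1382/381) = 3.731 servings → $2.80.
bell pepper only: max(9.7/0.6, 1382/187) = 16.17 servings → $15.36.
peanut butter + pasta with both tight: 5.002 servings and 2.888 servings → $2.41.
peanut butter + kidney beans: intersection lies outside the first quadrant.
peanut butter + bell pepper with both targets exact would need a negative amount; discard.
pasta + kidney beans with both tight: 0.1836 servings and 3.604 servings → $2.78.
pasta + bell pepper with both tight: 3.205 servings and 6.55 servings → $7.51.
kidney beans + bell pepper with both targets exact would need a negative amount; discard.
The minimum over all feasible corners is $2.41.

$2.41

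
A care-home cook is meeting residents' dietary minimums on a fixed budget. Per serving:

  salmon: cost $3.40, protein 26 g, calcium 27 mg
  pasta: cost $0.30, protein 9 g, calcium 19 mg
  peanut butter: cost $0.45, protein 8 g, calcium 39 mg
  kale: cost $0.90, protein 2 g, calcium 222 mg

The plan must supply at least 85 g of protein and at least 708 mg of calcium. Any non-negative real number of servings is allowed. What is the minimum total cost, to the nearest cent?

$4.86

Two binding constraints pin down two serving amounts, so the optimal mix uses at most two foods. The candidates are each food alone (scaled to the tighter of protein/calcium) and each pair with both constraints tight.
salmon only: max(85/26, 708/27) = 26.22 servings → $89.16.
pasta only: max(85/9, 708/19) = 37.26 servings → $11.18.
peanut butter only: max(85/8, 708/39) = 18.15 servings → $8.17.
kale only: max(85/2, 708/222) = 42.5 servings → $38.25.
salmon + pasta: intersection lies outside the first quadrant.
salmon + peanut butter with both targets exact would need a negative amount; discard.
salmon + kale with both tight: 3.052 servings and 2.818 servings → $12.91.
pasta + peanut butter: intersection lies outside the first quadrant.
pasta + kale with both tight: 8.905 servings and 2.427 servings → $4.86.
peanut butter + kale with both tight: 10.28 servings and 1.383 servings → $5.87.
The minimum over all feasible corners is $4.86.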